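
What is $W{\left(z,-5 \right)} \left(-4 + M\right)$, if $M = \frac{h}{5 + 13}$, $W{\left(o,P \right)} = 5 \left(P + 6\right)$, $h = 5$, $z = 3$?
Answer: $- \frac{335}{18} \approx -18.611$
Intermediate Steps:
$W{\left(o,P \right)} = 30 + 5 P$ ($W{\left(o,P \right)} = 5 \left(6 + P\right) = 30 + 5 P$)
$M = \frac{5}{18}$ ($M = \frac{5}{5 + 13} = \frac{5}{18} \approx 0.27778$)
$W{\left(z,-5 \right)} \left(-4 + M\right) = \left(30 + 5 \left(-5\right)\right) \left(-4 + \frac{5}{18}\right) = \left(30 - 25\right) \left(- \frac{67}{18}\right) = 5 \left(- \frac{67}{18}\right) = - \frac{335}{18}$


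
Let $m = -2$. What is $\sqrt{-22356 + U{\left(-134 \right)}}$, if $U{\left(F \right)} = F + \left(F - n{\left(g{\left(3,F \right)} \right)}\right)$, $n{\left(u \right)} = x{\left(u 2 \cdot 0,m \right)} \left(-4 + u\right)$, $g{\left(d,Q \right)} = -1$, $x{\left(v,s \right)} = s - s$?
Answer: $4 i \sqrt{1414} \approx 150.41 i$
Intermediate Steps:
$x{\left(v,s \right)} = 0$
$n{\left(u \right)} = 0$ ($n{\left(u \right)} = 0 \left(-4 + u\right) = 0$)
$U{\left(F \right)} = 2 F$ ($U{\left(F \right)} = F + \left(F - 0\right) = F + \left(F + 0\right) = F + F = 2 F$)
$\sqrt{-22356 + U{\left(-134 \right)}} = \sqrt{-22356 + 2 \left(-134\right)} = \sqrt{-22356 - 268} = \sqrt{-22624} = 4 i \sqrt{1414}$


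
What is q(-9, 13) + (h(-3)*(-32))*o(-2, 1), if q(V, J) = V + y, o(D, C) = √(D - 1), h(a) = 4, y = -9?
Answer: -18 - 128*I*√3 ≈ -18.0 - 221.7*I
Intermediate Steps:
o(D, C) = √(-1 + D)
q(V, J) = -9 + V (q(V, J) = V - 9 = -9 + V)
q(-9, 13) + (h(-3)*(-32))*o(-2, 1) = (-9 - 9) + (4*(-32))*√(-1 - 2) = -18 - 128*I*√3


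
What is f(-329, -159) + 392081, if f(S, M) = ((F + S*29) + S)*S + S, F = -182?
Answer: 3698860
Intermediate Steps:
f(S, M) = S + S*(-182 + 30*S) (f(S, M) = ((-182 + S*29) + S)*S + S = ((-182 + 29*S) + S)*S + S = (-182 + 30*S)*S + S = S*(-182 + 30*S) + S = S + S*(-182 + 30*S))
f(-329, -159) + 392081 = -329*(-181 + 30*(-329)) + 392081 = -329*(-181 - 9870) + 392081 = -329*(-10051) + 392081 = 3306779 + 392081 = 3698860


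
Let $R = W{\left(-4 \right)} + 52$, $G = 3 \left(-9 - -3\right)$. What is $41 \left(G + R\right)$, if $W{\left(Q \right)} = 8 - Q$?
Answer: $1886$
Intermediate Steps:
$G = -18$ ($G = 3 \left(-9 + 3\right) = 3 \left(-6\right) = -18$)
$R = 64$ ($R = \left(8 - -4\right) + 52 = \left(8 + 4\right) + 52 = 12 + 52 = 64$)
$41 \left(G + R\right) = 41 \left(-18 + 64\right) = 41 \cdot 46 = 1886$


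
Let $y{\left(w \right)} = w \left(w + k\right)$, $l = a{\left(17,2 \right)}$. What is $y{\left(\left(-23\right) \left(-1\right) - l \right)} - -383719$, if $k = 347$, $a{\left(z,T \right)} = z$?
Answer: $385837$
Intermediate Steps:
$l = 17$
$y{\left(w \right)} = w \left(347 + w\right)$ ($y{\left(w \right)} = w \left(w + 347\right) = w \left(347 + w\right)$)
$y{\left(\left(-23\right) \left(-1\right) - l \right)} - -383719 = \left(\left(-23\right) \left(-1\right) - 17\right) \left(347 - -6\right) - -383719 = \left(23 - 17\right) \left(347 + \left(23 - 17\right)\right) + 383719 = 6 \left(347 + 6\right) + 383719 = 6 \cdot 353 + 383719 = 2118 + 383719 = 385837$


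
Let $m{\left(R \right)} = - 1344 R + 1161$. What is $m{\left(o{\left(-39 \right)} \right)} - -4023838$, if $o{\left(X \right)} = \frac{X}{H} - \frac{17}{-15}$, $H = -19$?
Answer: $\frac{381968121}{95} \approx 4.0207 \cdot 10^{6}$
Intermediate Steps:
$o{\left(X \right)} = \frac{17}{15} - \frac{X}{19}$ ($o{\left(X \right)} = \frac{X}{-19} - \frac{17}{-15} = X \left(- \frac{1}{19}\right) - - \frac{17}{15} = - \frac{X}{19} + \frac{17}{15} = \frac{17}{15} - \frac{X}{19}$)
$m{\left(R \right)} = 1161 - 1344 R$
$m{\left(o{\left(-39 \right)} \right)} - -4023838 = \left(1161 - 1344 \left(\frac{17}{15} - - \frac{39}{19}\right)\right) - -4023838 = \left(1161 - 1344 \left(\frac{17}{15} + \frac{39}{19}\right)\right) + 4023838 = \left(1161 - \frac{406784}{95}\right) + 4023838 = - \frac{296489}{95} + 4023838 = \frac{381968121}{95}$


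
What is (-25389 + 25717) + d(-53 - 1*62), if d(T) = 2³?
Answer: 336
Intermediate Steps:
d(T) = 8
(-25389 + 25717) + d(-53 - 1*62) = (-25389 + 25717) + 8 = 328 + 8 = 336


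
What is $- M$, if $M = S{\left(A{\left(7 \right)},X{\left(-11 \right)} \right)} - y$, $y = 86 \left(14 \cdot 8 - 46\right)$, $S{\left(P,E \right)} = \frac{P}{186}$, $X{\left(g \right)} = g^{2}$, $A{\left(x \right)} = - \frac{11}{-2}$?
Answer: $\frac{2111461}{372} \approx 5676.0$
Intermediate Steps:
$A{\left(x \right)} = \frac{11}{2}$ ($A{\left(x \right)} = \left(-11\right) \left(- \frac{1}{2}\right) = \frac{11}{2}$)
$S{\left(P,E \right)} = \frac{P}{186}$ ($S{\left(P,E \right)} = P \frac{1}{186} = \frac{P}{186}$)
$y = 5676$ ($y = 86 \left(112 - 46\right) = 86 \cdot 66 = 5676$)
$M = - \frac{2111461}{372}$ ($M = \frac{1}{186} \cdot \frac{11}{2} - 5676 = \frac{11}{372} - 5676 = - \frac{2111461}{372} \approx -5676.0$)
$- M = \left(-1\right) \left(- \frac{2111461}{372}\right) = \frac{2111461}{372}$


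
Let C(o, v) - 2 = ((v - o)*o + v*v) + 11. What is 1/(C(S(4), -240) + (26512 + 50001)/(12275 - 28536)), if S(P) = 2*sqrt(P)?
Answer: 16261/920897744 ≈ 1.7658e-5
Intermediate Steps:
C(o, v) = 13 + v**2 + o*(v - o) (C(o, v) = 2 + (((v - o)*o + v*v) + 11) = 2 + ((o*(v - o) + v**2) + 11) = 2 + ((v**2 + o*(v - o)) + 11) = 2 + (11 + v**2 + o*(v - o)) = 13 + v**2 + o*(v - o))
1/(C(S(4), -240) + (26512 + 50001)/(12275 - 28536)) = 1/((13 + (-240)**2 - (2*sqrt(4))**2 + (2*sqrt(4))*(-240)) + (26512 + 50001)/(12275 - 28536)) = 1/((13 + 57600 - (2*2)**2 + (2*2)*(-240)) + 76513/(-16261)) = 1/((13 + 57600 - 1*4**2 + 4*(-240)) + 76513*(-1/16261)) = 1/((13 + 57600 - 1*16 - 960) - 76513/16261) = 1/((13 + 57600 - 16 - 960) - 76513/16261) = 1/(56637 - 76513/16261) = 1/(920897744/16261) = 16261/920897744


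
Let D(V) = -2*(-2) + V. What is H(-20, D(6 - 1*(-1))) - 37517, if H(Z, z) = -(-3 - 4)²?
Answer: -37566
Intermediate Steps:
D(V) = 4 + V
H(Z, z) = -49 (H(Z, z) = -1*(-7)² = -1*49 = -49)
H(-20, D(6 - 1*(-1))) - 37517 = -49 - 37517 = -37566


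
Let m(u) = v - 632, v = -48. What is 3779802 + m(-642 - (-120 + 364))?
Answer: 3779122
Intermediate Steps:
m(u) = -680 (m(u) = -48 - 632 = -680)
3779802 + m(-642 - (-120 + 364)) = 3779802 - 680 = 3779122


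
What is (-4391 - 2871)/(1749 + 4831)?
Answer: -3631/3290 ≈ -1.1036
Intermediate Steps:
(-4391 - 2871)/(1749 + 4831) = -7262/6580 = -7262*1/6580 = -3631/3290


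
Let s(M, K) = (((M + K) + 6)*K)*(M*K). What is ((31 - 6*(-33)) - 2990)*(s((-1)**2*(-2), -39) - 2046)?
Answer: -288314664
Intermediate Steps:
s(M, K) = M*K**2*(6 + K + M) (s(M, K) = (((K + M) + 6)*K)*(K*M) = ((6 + K + M)*K)*(K*M) = (K*(6 + K + M))*(K*M) = M*K**2*(6 + K + M))
((31 - 6*(-33)) - 2990)*(s((-1)**2*(-2), -39) - 2046) = ((31 - 6*(-33)) - 2990)*(((-1)**2*(-2))*(-39)**2*(6 - 39 + (-1)**2*(-2)) - 2046) = ((31 + 198) - 2990)*((1*(-2))*1521*(6 - 39 + 1*(-2)) - 2046) = (229 - 2990)*(-2*1521*(6 - 39 - 2) - 2046) = -2761*(-2*1521*(-35) - 2046) = -2761*(106470 - 2046) = -2761*104424 = -288314664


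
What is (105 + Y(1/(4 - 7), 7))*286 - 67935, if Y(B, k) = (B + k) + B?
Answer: -108281/3 ≈ -36094.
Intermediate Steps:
Y(B, k) = k + 2*B
(105 + Y(1/(4 - 7), 7))*286 - 67935 = (105 + (7 + 2/(4 - 7)))*286 - 67935 = (105 + (7 + 2/(-3)))*286 - 67935 = (105 + (7 + 2*(-⅓)))*286 - 67935 = (105 + (7 - ⅔))*286 - 67935 = (105 + 19/3)*286 - 67935 = (334/3)*286 - 67935 = 95524/3 - 67935 = -108281/3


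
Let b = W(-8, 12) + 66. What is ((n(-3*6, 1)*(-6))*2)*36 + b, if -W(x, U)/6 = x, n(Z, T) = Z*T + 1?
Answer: 7458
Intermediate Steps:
n(Z, T) = 1 + T*Z (n(Z, T) = T*Z + 1 = 1 + T*Z)
W(x, U) = -6*x
b = 114 (b = -6*(-8) + 66 = 48 + 66 = 114)
((n(-3*6, 1)*(-6))*2)*36 + b = (((1 + 1*(-3*6))*(-6))*2)*36 + 114 = (((1 + 1*(-18))*(-6))*2)*36 + 114 = (((1 - 18)*(-6))*2)*36 + 114 = (-17*(-6)*2)*36 + 114 = (102*2)*36 + 114 = 204*36 + 114 = 7344 + 114 = 7458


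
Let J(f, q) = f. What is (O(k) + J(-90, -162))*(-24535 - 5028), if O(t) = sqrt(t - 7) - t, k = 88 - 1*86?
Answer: 2719796 - 29563*I*sqrt(5) ≈ 2.7198e+6 - 66105.0*I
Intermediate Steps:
k = 2 (k = 88 - 86 = 2)
O(t) = sqrt(-7 + t) - t
(O(k) + J(-90, -162))*(-24535 - 5028) = ((sqrt(-7 + 2) - 1*2) - 90)*(-24535 - 5028) = ((sqrt(-5) - 2) - 90)*(-29563) = ((I*sqrt(5) - 2) - 90)*(-29563) = ((-2 + I*sqrt(5)) - 90)*(-29563) = (-92 + I*sqrt(5))*(-29563) = 2719796 - 29563*I*sqrt(5)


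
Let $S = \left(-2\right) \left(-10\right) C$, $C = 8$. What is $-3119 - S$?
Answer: $-3279$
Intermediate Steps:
$S = 160$ ($S = \left(-2\right) \left(-10\right) 8 = 20 \cdot 8 = 160$)
$-3119 - S = -3119 - 160 = -3279$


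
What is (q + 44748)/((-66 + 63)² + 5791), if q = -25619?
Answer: 19129/5800 ≈ 3.2981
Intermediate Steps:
(q + 44748)/((-66 + 63)² + 5791) = (-25619 + 44748)/((-66 + 63)² + 5791) = 19129/((-3)² + 5791) = 19129/(9 + 5791) = 19129/5800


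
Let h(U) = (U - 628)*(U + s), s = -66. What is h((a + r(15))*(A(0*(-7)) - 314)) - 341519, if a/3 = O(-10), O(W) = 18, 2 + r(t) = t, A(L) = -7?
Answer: 477176836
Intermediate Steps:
r(t) = -2 + t
a = 54 (a = 3*18 = 54)
h(U) = (-628 + U)*(-66 + U) (h(U) = (U - 628)*(U - 66) = (-628 + U)*(-66 + U))
h((a + r(15))*(A(0*(-7)) - 314)) - 341519 = (41448 + ((54 + (-2 + 15))*(-7 - 314))² - 694*(54 + (-2 + 15))*(-7 - 314)) - 341519 = (41448 + ((54 + 13)*(-321))² - 694*(54 + 13)*(-321)) - 341519 = (41448 + (67*(-321))² - 46498*(-321)) - 341519 = (41448 + (-21507)² - 694*(-21507)) - 341519 = (41448 + 462551049 + 14925858) - 341519 = 477518355 - 341519 = 477176836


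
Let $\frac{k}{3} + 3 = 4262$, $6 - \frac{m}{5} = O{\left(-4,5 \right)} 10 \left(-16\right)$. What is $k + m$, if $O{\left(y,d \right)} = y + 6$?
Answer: $14407$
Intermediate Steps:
$O{\left(y,d \right)} = 6 + y$
$m = 1630$ ($m = 30 - 5 \left(6 - 4\right) 10 \left(-16\right) = 30 - 5 \cdot 2 \cdot 10 \left(-16\right) = 30 - 5 \cdot 20 \left(-16\right) = 30 - -1600 = 30 + 1600 = 1630$)
$k = 12777$ ($k = -9 + 3 \cdot 4262 = -9 + 12786 = 12777$)
$k + m = 12777 + 1630 = 14407$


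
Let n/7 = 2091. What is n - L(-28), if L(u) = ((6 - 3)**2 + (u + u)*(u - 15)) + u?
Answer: 12248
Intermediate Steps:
L(u) = 9 + u + 2*u*(-15 + u) (L(u) = (3**2 + (2*u)*(-15 + u)) + u = (9 + 2*u*(-15 + u)) + u = 9 + u + 2*u*(-15 + u))
n = 14637 (n = 7*2091 = 14637)
n - L(-28) = 14637 - (9 - 29*(-28) + 2*(-28)**2) = 14637 - (9 + 812 + 2*784) = 14637 - (9 + 812 + 1568) = 14637 - 1*2389 = 14637 - 2389 = 12248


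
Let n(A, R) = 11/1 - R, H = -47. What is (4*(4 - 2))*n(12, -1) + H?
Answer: 49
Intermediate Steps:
n(A, R) = 11 - R (n(A, R) = 11*1 - R = 11 - R)
(4*(4 - 2))*n(12, -1) + H = (4*(4 - 2))*(11 - 1*(-1)) - 47 = (4*2)*(11 + 1) - 47 = 8*12 - 47 = 96 - 47 = 49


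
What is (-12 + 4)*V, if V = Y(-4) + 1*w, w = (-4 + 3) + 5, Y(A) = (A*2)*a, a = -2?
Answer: -160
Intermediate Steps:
Y(A) = -4*A (Y(A) = (A*2)*(-2) = (2*A)*(-2) = -4*A)
w = 4 (w = -1 + 5 = 4)
V = 20 (V = -4*(-4) + 1*4 = 16 + 4 = 20)
(-12 + 4)*V = (-12 + 4)*20 = -8*20 = -160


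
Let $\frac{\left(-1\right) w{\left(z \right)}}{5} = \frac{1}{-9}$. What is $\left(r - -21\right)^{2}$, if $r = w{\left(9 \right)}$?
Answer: $\frac{37636}{81} \approx 464.64$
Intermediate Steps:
$w{\left(z \right)} = \frac{5}{9}$ ($w{\left(z \right)} = - \frac{5}{-9} = \left(-5\right) \left(- \frac{1}{9}\right) = \frac{5}{9}$)
$r = \frac{5}{9} \approx 0.55556$
$\left(r - -21\right)^{2} = \left(\frac{5}{9} - -21\right)^{2} = \left(\frac{5}{9} + 21\right)^{2} = \left(\frac{194}{9}\right)^{2} = \frac{37636}{81}$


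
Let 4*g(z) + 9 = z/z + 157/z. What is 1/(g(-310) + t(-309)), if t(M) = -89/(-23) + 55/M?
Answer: 8812680/13791481 ≈ 0.63899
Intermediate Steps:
t(M) = 89/23 + 55/M (t(M) = -89*(-1/23) + 55/M = 89/23 + 55/M)
g(z) = -2 + 157/(4*z) (g(z) = -9/4 + (z/z + 157/z)/4 = -9/4 + (1 + 157/z)/4 = -9/4 + (¼ + 157/(4*z)) = -2 + 157/(4*z))
1/(g(-310) + t(-309)) = 1/((-2 + (157/4)/(-310)) + (89/23 + 55/(-309))) = 1/((-2 + (157/4)*(-1/310)) + (89/23 + 55*(-1/309))) = 1/((-2 - 157/1240) + (89/23 - 55/309)) = 1/(-2637/1240 + 26236/7107) = 1/(13791481/8812680) = 8812680/13791481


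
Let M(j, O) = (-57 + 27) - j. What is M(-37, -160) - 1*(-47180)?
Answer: 47187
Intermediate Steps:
M(j, O) = -30 - j
M(-37, -160) - 1*(-47180) = (-30 - 1*(-37)) - 1*(-47180) = (-30 + 37) + 47180 = 7 + 47180 = 47187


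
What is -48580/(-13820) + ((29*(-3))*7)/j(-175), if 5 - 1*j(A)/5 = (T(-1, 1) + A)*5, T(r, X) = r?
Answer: 3442502/1019225 ≈ 3.3776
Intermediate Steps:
j(A) = 50 - 25*A (j(A) = 25 - 5*(-1 + A)*5 = 25 - 5*(-5 + 5*A) = 25 + (25 - 25*A) = 50 - 25*A)
-48580/(-13820) + ((29*(-3))*7)/j(-175) = -48580/(-13820) + ((29*(-3))*7)/(50 - 25*(-175)) = -48580*(-1/13820) + (-87*7)/(50 + 4375) = 2429/691 - 609/4425 = 2429/691 - 609*1/4425 = 2429/691 - 203/1475 = 3442502/1019225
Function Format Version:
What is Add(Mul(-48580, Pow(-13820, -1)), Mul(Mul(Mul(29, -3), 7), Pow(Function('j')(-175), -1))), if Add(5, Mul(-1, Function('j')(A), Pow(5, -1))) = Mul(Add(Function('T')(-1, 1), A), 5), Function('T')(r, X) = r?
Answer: Rational(3442502, 1019225) ≈ 3.3776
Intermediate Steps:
Function('j')(A) = Add(50, Mul(-25, A)) (Function('j')(A) = Add(25, Mul(-5, Mul(Add(-1, A), 5))) = Add(25, Mul(-5, Add(-5, Mul(5, A)))) = Add(25, Add(25, Mul(-25, A))) = Add(50, Mul(-25, A)))
Add(Mul(-48580, Pow(-13820, -1)), Mul(Mul(Mul(29, -3), 7), Pow(Function('j')(-175), -1))) = Add(Mul(-48580, Pow(-13820, -1)), Mul(Mul(Mul(29, -3), 7), Pow(Add(50, Mul(-25, -175)), -1))) = Add(Mul(-48580, Rational(-1, 13820)), Mul(Mul(-87, 7), Pow(Add(50, 4375), -1))) = Add(Rational(2429, 691), Mul(-609, Pow(4425, -1))) = Add(Rational(2429, 691), Mul(-609, Rational(1, 4425))) = Add(Rational(2429, 691), Rational(-203, 1475)) = Rational(3442502, 1019225)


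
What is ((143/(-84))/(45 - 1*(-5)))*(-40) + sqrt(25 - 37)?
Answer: 143/105 + 2*I*sqrt(3) ≈ 1.3619 + 3.4641*I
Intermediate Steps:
((143/(-84))/(45 - 1*(-5)))*(-40) + sqrt(25 - 37) = ((143*(-1/84))/(45 + 5))*(-40) + sqrt(-12) = -143/84/50*(-40) + 2*I*sqrt(3) = -143/84*1/50*(-40) + 2*I*sqrt(3) = -143/4200*(-40) + 2*I*sqrt(3) = 143/105 + 2*I*sqrt(3)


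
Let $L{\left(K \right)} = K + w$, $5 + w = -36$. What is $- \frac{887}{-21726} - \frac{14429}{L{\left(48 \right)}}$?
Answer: $- \frac{313478245}{152082} \approx -2061.2$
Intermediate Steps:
$w = -41$ ($w = -5 - 36 = -41$)
$L{\left(K \right)} = -41 + K$ ($L{\left(K \right)} = K - 41 = -41 + K$)
$- \frac{887}{-21726} - \frac{14429}{L{\left(48 \right)}} = - \frac{887}{-21726} - \frac{14429}{-41 + 48} = \left(-887\right) \left(- \frac{1}{21726}\right) - \frac{14429}{7} = \frac{887}{21726} - \frac{14429}{7} = - \frac{313478245}{152082}$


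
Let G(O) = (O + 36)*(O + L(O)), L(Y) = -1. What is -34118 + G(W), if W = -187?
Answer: -5730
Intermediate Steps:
G(O) = (-1 + O)*(36 + O) (G(O) = (O + 36)*(O - 1) = (36 + O)*(-1 + O) = (-1 + O)*(36 + O))
-34118 + G(W) = -34118 + (-36 + (-187)² + 35*(-187)) = -34118 + (-36 + 34969 - 6545) = -34118 + 28388 = -5730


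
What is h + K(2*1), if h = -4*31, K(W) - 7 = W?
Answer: -115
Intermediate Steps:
K(W) = 7 + W
h = -124
h + K(2*1) = -124 + (7 + 2*1) = -124 + (7 + 2) = -124 + 9 = -115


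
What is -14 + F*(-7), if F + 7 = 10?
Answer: -35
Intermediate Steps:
F = 3 (F = -7 + 10 = 3)
-14 + F*(-7) = -14 + 3*(-7) = -14 - 21 = -35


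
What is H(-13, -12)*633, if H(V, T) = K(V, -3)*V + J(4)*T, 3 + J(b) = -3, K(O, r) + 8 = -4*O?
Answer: -316500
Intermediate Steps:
K(O, r) = -8 - 4*O
J(b) = -6 (J(b) = -3 - 3 = -6)
H(V, T) = -6*T + V*(-8 - 4*V) (H(V, T) = (-8 - 4*V)*V - 6*T = V*(-8 - 4*V) - 6*T = -6*T + V*(-8 - 4*V))
H(-13, -12)*633 = (-6*(-12) - 4*(-13)*(2 - 13))*633 = (72 - 4*(-13)*(-11))*633 = (72 - 572)*633 = -500*633 = -316500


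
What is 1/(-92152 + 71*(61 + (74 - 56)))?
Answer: -1/86543 ≈ -1.1555e-5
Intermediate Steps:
1/(-92152 + 71*(61 + (74 - 56))) = 1/(-92152 + 71*(61 + 18)) = 1/(-92152 + 71*79) = 1/(-92152 + 5609) = 1/(-86543) = -1/86543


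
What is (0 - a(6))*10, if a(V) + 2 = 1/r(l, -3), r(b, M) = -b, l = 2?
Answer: 25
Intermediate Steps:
a(V) = -5/2 (a(V) = -2 + 1/(-1*2) = -2 + 1/(-2) = -2 - ½ = -5/2)
(0 - a(6))*10 = (0 - 1*(-5/2))*10 = (0 + 5/2)*10 = (5/2)*10 = 25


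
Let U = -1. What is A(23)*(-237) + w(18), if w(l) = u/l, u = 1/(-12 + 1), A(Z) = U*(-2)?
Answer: -93853/198 ≈ -474.00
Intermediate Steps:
A(Z) = 2 (A(Z) = -1*(-2) = 2)
u = -1/11 (u = 1/(-11) = -1/11 ≈ -0.090909)
w(l) = -1/(11*l)
A(23)*(-237) + w(18) = 2*(-237) - 1/11/18 = -474 - 1/11*1/18 = -474 - 1/198 = -93853/198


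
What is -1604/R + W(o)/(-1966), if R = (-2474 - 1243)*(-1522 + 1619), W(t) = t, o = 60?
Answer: -9239738/354419667 ≈ -0.026070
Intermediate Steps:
R = -360549 (R = -3717*97 = -360549)
-1604/R + W(o)/(-1966) = -1604/(-360549) + 60/(-1966) = -1604*(-1/360549) + 60*(-1/1966) = 1604/360549 - 30/983 = -9239738/354419667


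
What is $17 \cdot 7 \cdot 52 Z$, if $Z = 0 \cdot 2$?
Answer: $0$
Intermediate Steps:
$Z = 0$
$17 \cdot 7 \cdot 52 Z = 17 \cdot 7 \cdot 52 \cdot 0 = 119 \cdot 0 = 0$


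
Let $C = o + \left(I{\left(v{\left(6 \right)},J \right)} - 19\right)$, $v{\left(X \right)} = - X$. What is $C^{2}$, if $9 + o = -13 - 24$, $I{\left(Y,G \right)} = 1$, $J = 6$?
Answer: $4096$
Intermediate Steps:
$o = -46$ ($o = -9 - 37 = -46$)
$C = -64$ ($C = -46 + \left(1 - 19\right) = -46 - 18 = -64$)
$C^{2} = \left(-64\right)^{2} = 4096$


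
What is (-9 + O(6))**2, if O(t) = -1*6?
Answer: 225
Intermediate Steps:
O(t) = -6
(-9 + O(6))**2 = (-9 - 6)**2 = (-15)**2 = 225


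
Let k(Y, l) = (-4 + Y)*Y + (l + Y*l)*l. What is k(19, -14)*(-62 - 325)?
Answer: -1627335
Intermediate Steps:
k(Y, l) = Y*(-4 + Y) + l*(l + Y*l)
k(19, -14)*(-62 - 325) = (19**2 + (-14)**2 - 4*19 + 19*(-14)**2)*(-62 - 325) = (361 + 196 - 76 + 19*196)*(-387) = (361 + 196 - 76 + 3724)*(-387) = 4205*(-387) = -1627335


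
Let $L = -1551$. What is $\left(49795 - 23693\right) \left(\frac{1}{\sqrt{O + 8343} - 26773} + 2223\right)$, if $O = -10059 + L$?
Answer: $\frac{20795975661342485}{358398398} - \frac{430683 i \sqrt{3}}{358398398} \approx 5.8025 \cdot 10^{7} - 0.0020814 i$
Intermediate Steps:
$O = -11610$ ($O = -10059 - 1551 = -11610$)
$\left(49795 - 23693\right) \left(\frac{1}{\sqrt{O + 8343} - 26773} + 2223\right) = \left(49795 - 23693\right) \left(\frac{1}{\sqrt{-11610 + 8343} - 26773} + 2223\right) = 26102 \left(\frac{1}{\sqrt{-3267} - 26773} + 2223\right) = 26102 \left(\frac{1}{33 i \sqrt{3} - 26773} + 2223\right) = 26102 \left(\frac{1}{-26773 + 33 i \sqrt{3}} + 2223\right) = 26102 \left(2223 + \frac{1}{-26773 + 33 i \sqrt{3}}\right) = 58024746 + \frac{26102}{-26773 + 33 i \sqrt{3}}$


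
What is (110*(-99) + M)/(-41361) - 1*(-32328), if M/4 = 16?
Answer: 1337129234/41361 ≈ 32328.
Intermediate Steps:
M = 64 (M = 4*16 = 64)
(110*(-99) + M)/(-41361) - 1*(-32328) = (110*(-99) + 64)/(-41361) - 1*(-32328) = (-10890 + 64)*(-1/41361) + 32328 = -10826*(-1/41361) + 32328 = 10826/41361 + 32328 = 1337129234/41361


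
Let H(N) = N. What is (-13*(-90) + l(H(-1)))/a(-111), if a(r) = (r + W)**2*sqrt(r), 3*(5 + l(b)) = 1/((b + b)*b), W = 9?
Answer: -6991*I*sqrt(111)/6929064 ≈ -0.01063*I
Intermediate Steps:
l(b) = -5 + 1/(6*b**2) (l(b) = -5 + (1/((b + b)*b))/3 = -5 + (1/(((2*b))*b))/3 = -5 + ((1/(2*b))/b)/3 = -5 + (1/(2*b**2))/3 = -5 + 1/(6*b**2))
a(r) = sqrt(r)*(9 + r)**2 (a(r) = (r + 9)**2*sqrt(r) = (9 + r)**2*sqrt(r) = sqrt(r)*(9 + r)**2)
(-13*(-90) + l(H(-1)))/a(-111) = (-13*(-90) + (-5 + (1/6)/(-1)**2))/((sqrt(-111)*(9 - 111)**2)) = (1170 + (-5 + (1/6)*1))/(((I*sqrt(111))*(-102)**2)) = (1170 + (-5 + 1/6))/(((I*sqrt(111))*10404)) = (1170 - 29/6)/((10404*I*sqrt(111))) = 6991*(-I*sqrt(111)/1154844)/6 = -6991*I*sqrt(111)/6929064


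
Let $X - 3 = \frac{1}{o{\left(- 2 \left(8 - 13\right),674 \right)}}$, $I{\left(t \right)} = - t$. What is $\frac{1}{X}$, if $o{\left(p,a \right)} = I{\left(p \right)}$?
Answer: $\frac{10}{29} \approx 0.34483$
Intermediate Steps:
$o{\left(p,a \right)} = - p$
$X = \frac{29}{10}$ ($X = 3 + \frac{1}{\left(-1\right) \left(- 2 \left(8 - 13\right)\right)} = 3 + \frac{1}{\left(-1\right) \left(\left(-2\right) \left(-5\right)\right)} = 3 + \frac{1}{\left(-1\right) 10} = 3 + \frac{1}{-10} = 3 - \frac{1}{10} = \frac{29}{10} \approx 2.9$)
$\frac{1}{X} = \frac{1}{\frac{29}{10}} = \frac{10}{29}$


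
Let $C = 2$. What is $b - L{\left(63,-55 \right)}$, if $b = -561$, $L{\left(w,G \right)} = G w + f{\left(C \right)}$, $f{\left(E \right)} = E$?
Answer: $2902$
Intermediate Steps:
$L{\left(w,G \right)} = 2 + G w$ ($L{\left(w,G \right)} = G w + 2 = 2 + G w$)
$b - L{\left(63,-55 \right)} = -561 - \left(2 - 3465\right) = -561 - -3463 = -561 + 3463 = 2902$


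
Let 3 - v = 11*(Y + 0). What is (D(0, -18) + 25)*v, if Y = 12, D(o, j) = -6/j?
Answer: -3268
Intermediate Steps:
v = -129 (v = 3 - 11*(12 + 0) = 3 - 11*12 = 3 - 1*132 = 3 - 132 = -129)
(D(0, -18) + 25)*v = (-6/(-18) + 25)*(-129) = (-6*(-1/18) + 25)*(-129) = (⅓ + 25)*(-129) = (76/3)*(-129) = -3268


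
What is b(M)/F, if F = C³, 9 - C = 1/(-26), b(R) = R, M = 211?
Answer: 3708536/12977875 ≈ 0.28576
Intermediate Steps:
C = 235/26 (C = 9 - 1/(-26) = 9 - 1*(-1/26) = 9 + 1/26 = 235/26 ≈ 9.0385)
F = 12977875/17576 (F = (235/26)³ = 12977875/17576 ≈ 738.39)
b(M)/F = 211/(12977875/17576) = 211*(17576/12977875) = 3708536/12977875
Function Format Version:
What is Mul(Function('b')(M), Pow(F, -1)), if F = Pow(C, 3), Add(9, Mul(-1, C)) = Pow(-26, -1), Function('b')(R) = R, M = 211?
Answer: Rational(3708536, 12977875) ≈ 0.28576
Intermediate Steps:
C = Rational(235, 26) (C = Add(9, Mul(-1, Pow(-26, -1))) = Add(9, Mul(-1, Rational(-1, 26))) = Add(9, Rational(1, 26)) = Rational(235, 26) ≈ 9.0385)
F = Rational(12977875, 17576) (F = Pow(Rational(235, 26), 3) = Rational(12977875, 17576) ≈ 738.39)
Mul(Function('b')(M), Pow(F, -1)) = Mul(211, Pow(Rational(12977875, 17576), -1)) = Mul(211, Rational(17576, 12977875)) = Rational(3708536, 12977875)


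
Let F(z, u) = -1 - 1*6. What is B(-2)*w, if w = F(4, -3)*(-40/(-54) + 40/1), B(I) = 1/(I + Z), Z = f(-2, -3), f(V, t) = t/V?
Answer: 15400/27 ≈ 570.37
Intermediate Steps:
F(z, u) = -7 (F(z, u) = -1 - 6 = -7)
Z = 3/2 (Z = -3/(-2) = -3*(-½) = 3/2 ≈ 1.5000)
B(I) = 1/(3/2 + I) (B(I) = 1/(I + 3/2) = 1/(3/2 + I))
w = -7700/27 (w = -7*(-40/(-54) + 40/1) = -7*(-40*(-1/54) + 40*1) = -7*(20/27 + 40) = -7*1100/27 = -7700/27 ≈ -285.19)
B(-2)*w = (2/(3 + 2*(-2)))*(-7700/27) = (2/(3 - 4))*(-7700/27) = (2/(-1))*(-7700/27) = (2*(-1))*(-7700/27) = -2*(-7700/27) = 15400/27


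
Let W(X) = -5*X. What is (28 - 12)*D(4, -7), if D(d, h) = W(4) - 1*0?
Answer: -320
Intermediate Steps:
D(d, h) = -20 (D(d, h) = -5*4 - 1*0 = -20 + 0 = -20)
(28 - 12)*D(4, -7) = (28 - 12)*(-20) = 16*(-20) = -320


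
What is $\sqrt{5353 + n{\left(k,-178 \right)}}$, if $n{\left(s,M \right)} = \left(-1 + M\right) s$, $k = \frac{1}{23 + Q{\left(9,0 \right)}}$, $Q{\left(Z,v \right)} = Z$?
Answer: $\frac{3 \sqrt{38026}}{8} \approx 73.126$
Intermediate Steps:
$k = \frac{1}{32}$ ($k = \frac{1}{23 + 9} = \frac{1}{32} \approx 0.03125$)
$n{\left(s,M \right)} = s \left(-1 + M\right)$
$\sqrt{5353 + n{\left(k,-178 \right)}} = \sqrt{5353 + \frac{-1 - 178}{32}} = \sqrt{5353 + \frac{1}{32} \left(-179\right)} = \sqrt{5353 - \frac{179}{32}} = \sqrt{\frac{171117}{32}} = \frac{3 \sqrt{38026}}{8}$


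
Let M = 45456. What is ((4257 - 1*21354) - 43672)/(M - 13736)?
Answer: -60769/31720 ≈ -1.9158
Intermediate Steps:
((4257 - 1*21354) - 43672)/(M - 13736) = ((4257 - 1*21354) - 43672)/(45456 - 13736) = ((4257 - 21354) - 43672)/31720 = (-17097 - 43672)*(1/31720) = -60769*1/31720 = -60769/31720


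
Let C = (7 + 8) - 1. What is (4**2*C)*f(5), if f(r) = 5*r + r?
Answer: 6720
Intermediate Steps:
C = 14 (C = 15 - 1 = 14)
f(r) = 6*r
(4**2*C)*f(5) = (4**2*14)*(6*5) = (16*14)*30 = 224*30 = 6720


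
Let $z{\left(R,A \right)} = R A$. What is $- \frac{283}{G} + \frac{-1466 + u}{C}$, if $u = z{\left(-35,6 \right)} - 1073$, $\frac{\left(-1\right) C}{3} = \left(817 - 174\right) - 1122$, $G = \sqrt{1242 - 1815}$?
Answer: $- \frac{2749}{1437} + \frac{283 i \sqrt{573}}{573} \approx -1.913 + 11.822 i$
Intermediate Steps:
$z{\left(R,A \right)} = A R$
$G = i \sqrt{573}$ ($G = \sqrt{-573} = i \sqrt{573} \approx 23.937 i$)
$C = 1437$ ($C = - 3 \left(\left(817 - 174\right) - 1122\right) = - 3 \left(643 - 1122\right) = \left(-3\right) \left(-479\right) = 1437$)
$u = -1283$ ($u = 6 \left(-35\right) - 1073 = -210 - 1073 = -1283$)
$- \frac{283}{G} + \frac{-1466 + u}{C} = - \frac{283}{i \sqrt{573}} + \frac{-1466 - 1283}{1437} = - 283 \left(- \frac{i \sqrt{573}}{573}\right) - \frac{2749}{1437} = \frac{283 i \sqrt{573}}{573} - \frac{2749}{1437} = - \frac{2749}{1437} + \frac{283 i \sqrt{573}}{573}$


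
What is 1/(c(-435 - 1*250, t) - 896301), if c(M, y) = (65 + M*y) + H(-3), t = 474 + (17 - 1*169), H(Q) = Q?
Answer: -1/1116809 ≈ -8.9541e-7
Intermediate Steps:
t = 322 (t = 474 + (17 - 169) = 474 - 152 = 322)
c(M, y) = 62 + M*y (c(M, y) = (65 + M*y) - 3 = 62 + M*y)
1/(c(-435 - 1*250, t) - 896301) = 1/((62 + (-435 - 1*250)*322) - 896301) = 1/((62 + (-435 - 250)*322) - 896301) = 1/((62 - 685*322) - 896301) = 1/((62 - 220570) - 896301) = 1/(-220508 - 896301) = 1/(-1116809) = -1/1116809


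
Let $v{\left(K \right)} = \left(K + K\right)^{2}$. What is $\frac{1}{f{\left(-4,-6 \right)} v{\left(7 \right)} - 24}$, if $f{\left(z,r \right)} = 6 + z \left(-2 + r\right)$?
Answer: $\frac{1}{7424} \approx 0.0001347$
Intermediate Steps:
$v{\left(K \right)} = 4 K^{2}$ ($v{\left(K \right)} = \left(2 K\right)^{2} = 4 K^{2}$)
$\frac{1}{f{\left(-4,-6 \right)} v{\left(7 \right)} - 24} = \frac{1}{\left(6 - -8 - -24\right) 4 \cdot 7^{2} - 24} = \frac{1}{\left(6 + 8 + 24\right) 4 \cdot 49 - 24} = \frac{1}{38 \cdot 196 - 24} = \frac{1}{7448 - 24} = \frac{1}{7424}$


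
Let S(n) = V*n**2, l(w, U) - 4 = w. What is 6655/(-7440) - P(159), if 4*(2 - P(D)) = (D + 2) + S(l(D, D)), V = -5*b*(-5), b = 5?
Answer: 1235514085/1488 ≈ 8.3032e+5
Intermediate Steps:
l(w, U) = 4 + w
V = 125 (V = -5*5*(-5) = -25*(-5) = 125)
S(n) = 125*n**2
P(D) = 3/2 - 125*(4 + D)**2/4 - D/4 (P(D) = 2 - ((D + 2) + 125*(4 + D)**2)/4 = 2 - ((2 + D) + 125*(4 + D)**2)/4 = 2 - (2 + D + 125*(4 + D)**2)/4 = 2 + (-1/2 - 125*(4 + D)**2/4 - D/4) = 3/2 - 125*(4 + D)**2/4 - D/4)
6655/(-7440) - P(159) = 6655/(-7440) - (3/2 - 125*(4 + 159)**2/4 - 1/4*159) = 6655*(-1/7440) - (3/2 - 125/4*163**2 - 159/4) = -1331/1488 - (3/2 - 125/4*26569 - 159/4) = -1331/1488 - (3/2 - 3321125/4 - 159/4) = -1331/1488 - 1*(-1660639/2) = -1331/1488 + 1660639/2 = 1235514085/1488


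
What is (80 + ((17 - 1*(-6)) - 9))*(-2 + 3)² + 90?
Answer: 184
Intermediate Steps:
(80 + ((17 - 1*(-6)) - 9))*(-2 + 3)² + 90 = (80 + ((17 + 6) - 9))*1² + 90 = (80 + (23 - 9))*1 + 90 = (80 + 14)*1 + 90 = 94*1 + 90 = 94 + 90 = 184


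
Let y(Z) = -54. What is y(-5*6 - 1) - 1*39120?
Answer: -39174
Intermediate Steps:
y(-5*6 - 1) - 1*39120 = -54 - 1*39120 = -54 - 39120 = -39174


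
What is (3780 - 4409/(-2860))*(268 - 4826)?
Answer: -24647861311/1430 ≈ -1.7236e+7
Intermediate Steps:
(3780 - 4409/(-2860))*(268 - 4826) = (3780 - 4409*(-1/2860))*(-4558) = (3780 + 4409/2860)*(-4558) = (10815209/2860)*(-4558) = -24647861311/1430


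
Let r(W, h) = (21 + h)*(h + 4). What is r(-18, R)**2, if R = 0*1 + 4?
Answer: 40000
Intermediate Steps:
R = 4 (R = 0 + 4 = 4)
r(W, h) = (4 + h)*(21 + h) (r(W, h) = (21 + h)*(4 + h) = (4 + h)*(21 + h))
r(-18, R)**2 = (84 + 4**2 + 25*4)**2 = (84 + 16 + 100)**2 = 200**2 = 40000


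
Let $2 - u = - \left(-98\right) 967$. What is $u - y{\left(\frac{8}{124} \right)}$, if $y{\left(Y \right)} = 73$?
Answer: $-94837$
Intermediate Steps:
$u = -94764$ ($u = 2 - - \left(-98\right) 967 = 2 - \left(-1\right) \left(-94766\right) = 2 - 94766 = -94764$)
$u - y{\left(\frac{8}{124} \right)} = -94764 - 73 = -94837$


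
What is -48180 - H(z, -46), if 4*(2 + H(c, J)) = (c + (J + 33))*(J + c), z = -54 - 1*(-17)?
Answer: -98431/2 ≈ -49216.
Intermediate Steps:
z = -37 (z = -54 + 17 = -37)
H(c, J) = -2 + (J + c)*(33 + J + c)/4 (H(c, J) = -2 + ((c + (J + 33))*(J + c))/4 = -2 + ((c + (33 + J))*(J + c))/4 = -2 + ((33 + J + c)*(J + c))/4 = -2 + ((J + c)*(33 + J + c))/4 = -2 + (J + c)*(33 + J + c)/4)
-48180 - H(z, -46) = -48180 - (-2 + (¼)*(-46)² + (¼)*(-37)² + (33/4)*(-46) + (33/4)*(-37) + (½)*(-46)*(-37)) = -48180 - (-2 + (¼)*2116 + (¼)*1369 - 759/2 - 1221/4 + 851) = -48180 - (-2 + 529 + 1369/4 - 759/2 - 1221/4 + 851) = -48180 - 1*2071/2 = -48180 - 2071/2 = -98431/2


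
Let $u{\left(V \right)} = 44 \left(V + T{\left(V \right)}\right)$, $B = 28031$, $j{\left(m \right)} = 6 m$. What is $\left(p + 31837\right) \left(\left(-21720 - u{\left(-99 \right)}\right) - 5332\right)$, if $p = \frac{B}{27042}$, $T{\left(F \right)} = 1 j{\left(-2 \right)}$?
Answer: $- \frac{9542927026540}{13521} \approx -7.0579 \cdot 10^{8}$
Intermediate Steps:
$T{\left(F \right)} = -12$ ($T{\left(F \right)} = 1 \cdot 6 \left(-2\right) = 1 \left(-12\right) = -12$)
$u{\left(V \right)} = -528 + 44 V$ ($u{\left(V \right)} = 44 \left(V - 12\right) = 44 \left(-12 + V\right) = -528 + 44 V$)
$p = \frac{28031}{27042} \approx 1.0366$
$\left(p + 31837\right) \left(\left(-21720 - u{\left(-99 \right)}\right) - 5332\right) = \left(\frac{28031}{27042} + 31837\right) \left(\left(-21720 - \left(-528 + 44 \left(-99\right)\right)\right) - 5332\right) = \frac{860964185 \left(\left(-21720 - \left(-528 - 4356\right)\right) - 5332\right)}{27042} = \frac{860964185 \left(\left(-21720 - -4884\right) - 5332\right)}{27042} = \frac{860964185 \left(\left(-21720 + 4884\right) - 5332\right)}{27042} = \frac{860964185 \left(-16836 - 5332\right)}{27042} = \frac{860964185}{27042} \left(-22168\right) = - \frac{9542927026540}{13521}$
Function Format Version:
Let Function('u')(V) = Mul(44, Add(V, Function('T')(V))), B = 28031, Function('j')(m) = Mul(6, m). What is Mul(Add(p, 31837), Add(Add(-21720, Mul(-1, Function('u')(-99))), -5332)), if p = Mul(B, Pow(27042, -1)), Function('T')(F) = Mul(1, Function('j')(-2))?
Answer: Rational(-9542927026540, 13521) ≈ -7.0579e+8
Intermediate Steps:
Function('T')(F) = -12 (Function('T')(F) = Mul(1, Mul(6, -2)) = Mul(1, -12) = -12)
Function('u')(V) = Add(-528, Mul(44, V)) (Function('u')(V) = Mul(44, Add(V, -12)) = Mul(44, Add(-12, V)) = Add(-528, Mul(44, V)))
p = Rational(28031, 27042) (p = Mul(28031, Pow(27042, -1)) = Mul(28031, Rational(1, 27042)) = Rational(28031, 27042) ≈ 1.0366)
Mul(Add(p, 31837), Add(Add(-21720, Mul(-1, Function('u')(-99))), -5332)) = Mul(Add(Rational(28031, 27042), 31837), Add(Add(-21720, Mul(-1, Add(-528, Mul(44, -99)))), -5332)) = Mul(Rational(860964185, 27042), Add(Add(-21720, Mul(-1, Add(-528, -4356))), -5332)) = Mul(Rational(860964185, 27042), Add(Add(-21720, Mul(-1, -4884)), -5332)) = Mul(Rational(860964185, 27042), Add(Add(-21720, 4884), -5332)) = Mul(Rational(860964185, 27042), Add(-16836, -5332)) = Mul(Rational(860964185, 27042), -22168) = Rational(-9542927026540, 13521)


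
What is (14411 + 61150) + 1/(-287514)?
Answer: 21724845353/287514 ≈ 75561.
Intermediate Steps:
(14411 + 61150) + 1/(-287514) = 75561 - 1/287514 = 21724845353/287514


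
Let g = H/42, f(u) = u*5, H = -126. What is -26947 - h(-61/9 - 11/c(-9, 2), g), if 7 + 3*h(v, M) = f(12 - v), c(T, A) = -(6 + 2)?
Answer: -5826313/216 ≈ -26974.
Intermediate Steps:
c(T, A) = -8 (c(T, A) = -1*8 = -8)
f(u) = 5*u
g = -3 (g = -126/42 = -126*1/42 = -3)
h(v, M) = 53/3 - 5*v/3 (h(v, M) = -7/3 + (5*(12 - v))/3 = -7/3 + (60 - 5*v)/3 = -7/3 + (20 - 5*v/3) = 53/3 - 5*v/3)
-26947 - h(-61/9 - 11/c(-9, 2), g) = -26947 - (53/3 - 5*(-61/9 - 11/(-8))/3) = -26947 - (53/3 - 5*(-61*⅑ - 11*(-⅛))/3) = -26947 - (53/3 - 5*(-61/9 + 11/8)/3) = -26947 - (53/3 - 5/3*(-389/72)) = -26947 - (53/3 + 1945/216) = -26947 - 1*5761/216 = -26947 - 5761/216 = -5826313/216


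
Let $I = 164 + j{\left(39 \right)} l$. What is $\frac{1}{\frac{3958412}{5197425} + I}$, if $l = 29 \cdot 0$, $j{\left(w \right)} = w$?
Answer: $\frac{5197425}{856336112} \approx 0.0060694$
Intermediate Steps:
$l = 0$
$I = 164$ ($I = 164 + 39 \cdot 0 = 164 + 0 = 164$)
$\frac{1}{\frac{3958412}{5197425} + I} = \frac{1}{\frac{3958412}{5197425} + 164} = \frac{1}{\frac{856336112}{5197425}} = \frac{5197425}{856336112}$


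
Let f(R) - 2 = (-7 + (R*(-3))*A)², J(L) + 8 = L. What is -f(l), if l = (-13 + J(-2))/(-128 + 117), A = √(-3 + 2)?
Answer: -1410/121 - 966*I/11 ≈ -11.653 - 87.818*I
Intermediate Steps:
J(L) = -8 + L
A = I (A = √(-1) = I ≈ 1.0*I)
l = 23/11 (l = (-13 + (-8 - 2))/(-128 + 117) = (-13 - 10)/(-11) = -23*(-1/11) = 23/11 ≈ 2.0909)
f(R) = 2 + (-7 - 3*I*R)² (f(R) = 2 + (-7 + (R*(-3))*I)² = 2 + (-7 + (-3*R)*I)² = 2 + (-7 - 3*I*R)²)
-f(l) = -(2 + (7 + 3*I*(23/11))²) = -(2 + (7 + 69*I/11)²) = -2 - (7 + 69*I/11)²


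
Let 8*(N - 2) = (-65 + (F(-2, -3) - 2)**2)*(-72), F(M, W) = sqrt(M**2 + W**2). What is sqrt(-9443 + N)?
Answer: 3*sqrt(-1001 + 4*sqrt(13)) ≈ 94.229*I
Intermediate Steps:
N = 587 - 9*(-2 + sqrt(13))**2 (N = 2 + ((-65 + (sqrt((-2)**2 + (-3)**2) - 2)**2)*(-72))/8 = 2 + ((-65 + (sqrt(4 + 9) - 2)**2)*(-72))/8 = 2 + ((-65 + (sqrt(13) - 2)**2)*(-72))/8 = 2 + ((-65 + (-2 + sqrt(13))**2)*(-72))/8 = 2 + (4680 - 72*(-2 + sqrt(13))**2)/8 = 2 + (585 - 9*(-2 + sqrt(13))**2) = 587 - 9*(-2 + sqrt(13))**2 ≈ 563.80)
sqrt(-9443 + N) = sqrt(-9443 + (434 + 36*sqrt(13))) = sqrt(-9009 + 36*sqrt(13))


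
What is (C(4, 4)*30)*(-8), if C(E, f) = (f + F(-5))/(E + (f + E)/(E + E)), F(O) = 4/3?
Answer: -256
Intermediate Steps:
F(O) = 4/3 (F(O) = 4*(1/3) = 4/3)
C(E, f) = (4/3 + f)/(E + (E + f)/(2*E)) (C(E, f) = (f + 4/3)/(E + (f + E)/(E + E)) = (4/3 + f)/(E + (E + f)/((2*E))) = (4/3 + f)/(E + (E + f)*(1/(2*E))) = (4/3 + f)/(E + (E + f)/(2*E)))
(C(4, 4)*30)*(-8) = (((2/3)*4*(4 + 3*4)/(4 + 4 + 2*4**2))*30)*(-8) = (((2/3)*4*(4 + 12)/(4 + 4 + 2*16))*30)*(-8) = (((2/3)*4*16/(4 + 4 + 32))*30)*(-8) = (((2/3)*4*16/40)*30)*(-8) = (((2/3)*4*(1/40)*16)*30)*(-8) = ((16/15)*30)*(-8) = 32*(-8) = -256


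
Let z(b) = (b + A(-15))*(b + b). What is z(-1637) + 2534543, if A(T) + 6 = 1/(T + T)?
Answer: 118707512/15 ≈ 7.9138e+6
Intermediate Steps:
A(T) = -6 + 1/(2*T) (A(T) = -6 + 1/(T + T) = -6 + 1/(2*T))
z(b) = 2*b*(-181/30 + b) (z(b) = (b + (-6 + (½)/(-15)))*(b + b) = (b + (-6 + (½)*(-1/15)))*(2*b) = (b + (-6 - 1/30))*(2*b) = (b - 181/30)*(2*b) = (-181/30 + b)*(2*b) = 2*b*(-181/30 + b))
z(-1637) + 2534543 = (1/15)*(-1637)*(-181 + 30*(-1637)) + 2534543 = (1/15)*(-1637)*(-181 - 49110) + 2534543 = (1/15)*(-1637)*(-49291) + 2534543 = 80689367/15 + 2534543 = 118707512/15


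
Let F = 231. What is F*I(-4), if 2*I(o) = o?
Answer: -462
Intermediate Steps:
I(o) = o/2
F*I(-4) = 231*((½)*(-4)) = 231*(-2) = -462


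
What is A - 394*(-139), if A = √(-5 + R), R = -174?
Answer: 54766 + I*√179 ≈ 54766.0 + 13.379*I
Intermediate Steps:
A = I*√179 (A = √(-5 - 174) = √(-179) = I*√179 ≈ 13.379*I)
A - 394*(-139) = I*√179 - 394*(-139) = I*√179 + 54766 = 54766 + I*√179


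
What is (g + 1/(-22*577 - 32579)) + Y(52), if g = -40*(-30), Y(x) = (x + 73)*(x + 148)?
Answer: 1186152599/45273 ≈ 26200.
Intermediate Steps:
Y(x) = (73 + x)*(148 + x)
g = 1200
(g + 1/(-22*577 - 32579)) + Y(52) = (1200 + 1/(-22*577 - 32579)) + (10804 + 52² + 221*52) = (1200 + 1/(-12694 - 32579)) + (10804 + 2704 + 11492) = (1200 + 1/(-45273)) + 25000 = (1200 - 1/45273) + 25000 = 54327599/45273 + 25000 = 1186152599/45273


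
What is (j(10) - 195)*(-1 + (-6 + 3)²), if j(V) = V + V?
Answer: -1400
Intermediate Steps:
j(V) = 2*V
(j(10) - 195)*(-1 + (-6 + 3)²) = (2*10 - 195)*(-1 + (-6 + 3)²) = (20 - 195)*(-1 + (-3)²) = -175*(-1 + 9) = -175*8 = -1400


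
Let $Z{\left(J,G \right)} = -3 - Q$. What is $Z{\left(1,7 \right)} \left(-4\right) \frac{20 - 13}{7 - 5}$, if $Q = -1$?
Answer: $28$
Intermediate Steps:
$Z{\left(J,G \right)} = -2$ ($Z{\left(J,G \right)} = -3 - -1 = -3 + 1 = -2$)
$Z{\left(1,7 \right)} \left(-4\right) \frac{20 - 13}{7 - 5} = \left(-2\right) \left(-4\right) \frac{20 - 13}{7 - 5} = 8 \cdot \frac{7}{2} = 28$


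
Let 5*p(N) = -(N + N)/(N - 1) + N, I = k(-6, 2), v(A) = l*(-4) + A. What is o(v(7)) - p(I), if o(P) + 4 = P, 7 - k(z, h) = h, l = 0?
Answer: 5/2 ≈ 2.5000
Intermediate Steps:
k(z, h) = 7 - h
v(A) = A (v(A) = 0*(-4) + A = 0 + A = A)
o(P) = -4 + P
I = 5 (I = 7 - 1*2 = 7 - 2 = 5)
p(N) = N/5 - 2*N/(5*(-1 + N)) (p(N) = (-(N + N)/(N - 1) + N)/5 = (-2*N/(-1 + N) + N)/5 = (N - 2*N/(-1 + N))/5 = N/5 - 2*N/(5*(-1 + N)))
o(v(7)) - p(I) = (-4 + 7) - 5*(-3 + 5)/(5*(-1 + 5)) = 3 - 5*2/(5*4) = 3 - 1*1/2 = 3 - 1/2 = 5/2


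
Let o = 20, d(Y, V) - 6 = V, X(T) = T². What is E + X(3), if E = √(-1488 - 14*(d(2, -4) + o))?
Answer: 9 + 2*I*√449 ≈ 9.0 + 42.379*I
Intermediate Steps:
d(Y, V) = 6 + V
E = 2*I*√449 (E = √(-1488 - 14*((6 - 4) + 20)) = √(-1488 - 14*(2 + 20)) = √(-1488 - 14*22) = √(-1488 - 308) = √(-1796) = 2*I*√449 ≈ 42.379*I)
E + X(3) = 2*I*√449 + 3² = 2*I*√449 + 9 = 9 + 2*I*√449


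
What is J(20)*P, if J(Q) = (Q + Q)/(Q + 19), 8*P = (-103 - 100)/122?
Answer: -1015/4758 ≈ -0.21333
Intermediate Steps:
P = -203/976 (P = ((-103 - 100)/122)/8 = (-203*1/122)/8 = (⅛)*(-203/122) = -203/976 ≈ -0.20799)
J(Q) = 2*Q/(19 + Q) (J(Q) = (2*Q)/(19 + Q) = 2*Q/(19 + Q))
J(20)*P = (2*20/(19 + 20))*(-203/976) = (2*20/39)*(-203/976) = (2*20*(1/39))*(-203/976) = (40/39)*(-203/976) = -1015/4758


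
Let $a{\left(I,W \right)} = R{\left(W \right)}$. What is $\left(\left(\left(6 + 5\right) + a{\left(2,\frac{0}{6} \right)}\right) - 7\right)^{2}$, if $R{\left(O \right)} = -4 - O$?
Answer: $0$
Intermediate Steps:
$a{\left(I,W \right)} = -4 - W$
$\left(\left(\left(6 + 5\right) + a{\left(2,\frac{0}{6} \right)}\right) - 7\right)^{2} = \left(\left(\left(6 + 5\right) - \left(4 + \frac{0}{6}\right)\right) - 7\right)^{2} = \left(\left(11 - \left(4 + 0 \cdot \frac{1}{6}\right)\right) - 7\right)^{2} = \left(\left(11 - 4\right) - 7\right)^{2} = \left(7 - 7\right)^{2} = 0^{2} = 0$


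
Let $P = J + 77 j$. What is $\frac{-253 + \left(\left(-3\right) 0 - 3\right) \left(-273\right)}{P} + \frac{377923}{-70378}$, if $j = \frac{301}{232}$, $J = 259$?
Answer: $- \frac{3175183237}{837146310} \approx -3.7929$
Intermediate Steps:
$j = \frac{301}{232}$ ($j = 301 \cdot \frac{1}{232} = \frac{301}{232} \approx 1.2974$)
$P = \frac{83265}{232}$ ($P = 259 + 77 \cdot \frac{301}{232} = 259 + \frac{23177}{232} = \frac{83265}{232} \approx 358.9$)
$\frac{-253 + \left(\left(-3\right) 0 - 3\right) \left(-273\right)}{P} + \frac{377923}{-70378} = \frac{-253 + \left(\left(-3\right) 0 - 3\right) \left(-273\right)}{\frac{83265}{232}} + \frac{377923}{-70378} = \left(-253 + \left(0 - 3\right) \left(-273\right)\right) \frac{232}{83265} + 377923 \left(- \frac{1}{70378}\right) = \left(-253 - -819\right) \frac{232}{83265} - \frac{53989}{10054} = \left(-253 + 819\right) \frac{232}{83265} - \frac{53989}{10054} = 566 \cdot \frac{232}{83265} - \frac{53989}{10054} = \frac{131312}{83265} - \frac{53989}{10054} = - \frac{3175183237}{837146310}$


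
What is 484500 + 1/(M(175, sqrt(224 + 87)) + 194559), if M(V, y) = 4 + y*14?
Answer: 18340602156493063/37854700013 - 14*sqrt(311)/37854700013 ≈ 4.8450e+5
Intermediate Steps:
M(V, y) = 4 + 14*y
484500 + 1/(M(175, sqrt(224 + 87)) + 194559) = 484500 + 1/((4 + 14*sqrt(224 + 87)) + 194559) = 484500 + 1/((4 + 14*sqrt(311)) + 194559) = 484500 + 1/(194563 + 14*sqrt(311))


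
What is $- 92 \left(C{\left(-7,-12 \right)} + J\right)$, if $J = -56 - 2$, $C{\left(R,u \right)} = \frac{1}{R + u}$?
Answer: $\frac{101476}{19} \approx 5340.8$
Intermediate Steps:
$J = -58$
$- 92 \left(C{\left(-7,-12 \right)} + J\right) = - 92 \left(\frac{1}{-7 - 12} - 58\right) = - 92 \left(\frac{1}{-19} - 58\right) = - 92 \left(- \frac{1}{19} - 58\right) = \left(-92\right) \left(- \frac{1103}{19}\right) = \frac{101476}{19}$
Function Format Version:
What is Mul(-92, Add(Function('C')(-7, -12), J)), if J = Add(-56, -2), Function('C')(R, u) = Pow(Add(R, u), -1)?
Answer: Rational(101476, 19) ≈ 5340.8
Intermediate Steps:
J = -58
Mul(-92, Add(Function('C')(-7, -12), J)) = Mul(-92, Add(Pow(Add(-7, -12), -1), -58)) = Mul(-92, Add(Pow(-19, -1), -58)) = Mul(-92, Add(Rational(-1, 19), -58)) = Mul(-92, Rational(-1103, 19)) = Rational(101476, 19)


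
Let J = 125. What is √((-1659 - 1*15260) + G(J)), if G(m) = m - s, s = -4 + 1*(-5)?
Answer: 3*I*√1865 ≈ 129.56*I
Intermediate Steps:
s = -9 (s = -4 - 5 = -9)
G(m) = 9 + m (G(m) = m - 1*(-9) = m + 9 = 9 + m)
√((-1659 - 1*15260) + G(J)) = √((-1659 - 1*15260) + (9 + 125)) = √((-1659 - 15260) + 134) = √(-16919 + 134) = √(-16785) = 3*I*√1865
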